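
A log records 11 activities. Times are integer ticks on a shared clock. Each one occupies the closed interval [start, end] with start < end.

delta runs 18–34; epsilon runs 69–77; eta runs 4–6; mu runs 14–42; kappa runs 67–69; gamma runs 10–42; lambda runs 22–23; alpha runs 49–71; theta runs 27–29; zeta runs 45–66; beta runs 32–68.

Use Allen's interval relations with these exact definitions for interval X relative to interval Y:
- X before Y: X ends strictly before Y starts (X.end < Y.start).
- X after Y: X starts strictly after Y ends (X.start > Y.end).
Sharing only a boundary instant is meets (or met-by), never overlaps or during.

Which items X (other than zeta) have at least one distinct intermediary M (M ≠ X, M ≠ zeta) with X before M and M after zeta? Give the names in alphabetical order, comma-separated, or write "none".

beta, delta, eta, gamma, lambda, mu, theta

Target zeta = [45, 66].
Intermediaries M with M after zeta: epsilon, kappa.
Via epsilon — items with X before epsilon: beta, delta, eta, gamma, lambda, mu, theta.
Via kappa — items with X before kappa: delta, eta, gamma, lambda, mu, theta.
Union: beta, delta, eta, gamma, lambda, mu, theta.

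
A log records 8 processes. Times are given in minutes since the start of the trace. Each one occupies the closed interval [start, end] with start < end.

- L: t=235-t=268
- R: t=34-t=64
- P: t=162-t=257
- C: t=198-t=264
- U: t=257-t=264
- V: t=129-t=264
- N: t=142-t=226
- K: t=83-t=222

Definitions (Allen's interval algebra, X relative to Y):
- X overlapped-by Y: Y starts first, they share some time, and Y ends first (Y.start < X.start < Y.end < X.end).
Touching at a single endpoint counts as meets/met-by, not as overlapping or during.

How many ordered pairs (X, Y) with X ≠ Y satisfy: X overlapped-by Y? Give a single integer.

10

Checking all 56 ordered pairs for relation 'overlapped-by'; matching pairs in alphabetical order:
(C, K): C overlapped-by K ✓
(C, N): C overlapped-by N ✓
(C, P): C overlapped-by P ✓
(L, C): L overlapped-by C ✓
(L, P): L overlapped-by P ✓
(L, V): L overlapped-by V ✓
(N, K): N overlapped-by K ✓
(P, K): P overlapped-by K ✓
(P, N): P overlapped-by N ✓
(V, K): V overlapped-by K ✓
Count: 10.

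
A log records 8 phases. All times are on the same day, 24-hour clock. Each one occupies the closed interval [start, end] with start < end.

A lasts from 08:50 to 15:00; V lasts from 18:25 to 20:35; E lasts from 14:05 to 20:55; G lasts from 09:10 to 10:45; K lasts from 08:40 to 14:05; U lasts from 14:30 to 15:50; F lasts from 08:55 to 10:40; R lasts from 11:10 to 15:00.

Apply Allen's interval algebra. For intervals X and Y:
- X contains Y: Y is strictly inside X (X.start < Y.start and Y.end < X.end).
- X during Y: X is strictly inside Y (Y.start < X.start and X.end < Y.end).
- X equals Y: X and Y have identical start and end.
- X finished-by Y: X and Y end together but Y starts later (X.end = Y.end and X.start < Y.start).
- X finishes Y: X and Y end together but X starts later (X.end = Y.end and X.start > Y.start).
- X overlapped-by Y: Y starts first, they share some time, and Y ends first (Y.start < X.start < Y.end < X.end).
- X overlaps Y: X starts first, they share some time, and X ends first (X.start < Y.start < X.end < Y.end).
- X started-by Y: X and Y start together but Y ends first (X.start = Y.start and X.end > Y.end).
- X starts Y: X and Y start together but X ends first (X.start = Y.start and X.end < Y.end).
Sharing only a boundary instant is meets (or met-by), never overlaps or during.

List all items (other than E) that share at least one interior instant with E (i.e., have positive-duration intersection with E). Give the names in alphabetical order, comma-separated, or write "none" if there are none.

A, R, U, V

Target E = [14:05, 20:55].
A [08:50, 15:00] → overlaps → yes.
F [08:55, 10:40] → before → no.
G [09:10, 10:45] → before → no.
K [08:40, 14:05] → meets → no.
R [11:10, 15:00] → overlaps → yes.
U [14:30, 15:50] → during → yes.
V [18:25, 20:35] → during → yes.
Result: A, R, U, V.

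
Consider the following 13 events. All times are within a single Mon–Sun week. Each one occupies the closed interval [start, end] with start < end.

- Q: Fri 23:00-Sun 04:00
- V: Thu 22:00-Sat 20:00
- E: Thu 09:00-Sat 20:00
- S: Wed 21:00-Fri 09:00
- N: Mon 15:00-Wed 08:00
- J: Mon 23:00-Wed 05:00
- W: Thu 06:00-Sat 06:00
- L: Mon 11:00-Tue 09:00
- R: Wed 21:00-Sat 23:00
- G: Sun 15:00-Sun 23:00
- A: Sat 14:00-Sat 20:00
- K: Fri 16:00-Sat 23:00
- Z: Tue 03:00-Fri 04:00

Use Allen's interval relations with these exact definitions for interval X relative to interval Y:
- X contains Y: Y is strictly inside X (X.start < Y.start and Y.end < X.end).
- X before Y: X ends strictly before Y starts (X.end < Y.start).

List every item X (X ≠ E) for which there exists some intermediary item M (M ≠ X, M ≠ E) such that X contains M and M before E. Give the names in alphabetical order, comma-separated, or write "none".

N

Target E = [Thu 09:00, Sat 20:00].
Intermediaries M with M before E: J, L, N.
Via J — items with X contains J: N.
Via L — items with X contains L: none.
Via N — items with X contains N: none.
Union: N.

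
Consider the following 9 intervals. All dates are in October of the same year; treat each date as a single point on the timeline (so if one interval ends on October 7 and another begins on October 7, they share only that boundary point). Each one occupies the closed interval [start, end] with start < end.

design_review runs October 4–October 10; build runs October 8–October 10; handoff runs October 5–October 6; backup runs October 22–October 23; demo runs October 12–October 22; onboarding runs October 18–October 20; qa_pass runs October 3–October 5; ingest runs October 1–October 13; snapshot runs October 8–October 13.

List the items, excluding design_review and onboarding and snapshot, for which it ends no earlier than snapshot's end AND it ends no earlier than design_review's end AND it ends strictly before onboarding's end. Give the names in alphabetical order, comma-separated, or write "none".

Conditions: its end is no earlier than snapshot's end (X.end >= October 13) AND its end is no earlier than design_review's end (X.end >= October 10) AND its end is strictly before onboarding's end (X.end < October 20).
backup: end October 23 >= October 13? ✓; end October 23 >= October 10? ✓; end October 23 < October 20? ✗ → no.
build: end October 10 >= October 13? ✗; end October 10 >= October 10? ✓; end October 10 < October 20? ✓ → no.
demo: end October 22 >= October 13? ✓; end October 22 >= October 10? ✓; end October 22 < October 20? ✗ → no.
handoff: end October 6 >= October 13? ✗; end October 6 >= October 10? ✗; end October 6 < October 20? ✓ → no.
ingest: end October 13 >= October 13? ✓; end October 13 >= October 10? ✓; end October 13 < October 20? ✓ → yes.
qa_pass: end October 5 >= October 13? ✗; end October 5 >= October 10? ✗; end October 5 < October 20? ✓ → no.
Result: ingest.

ingest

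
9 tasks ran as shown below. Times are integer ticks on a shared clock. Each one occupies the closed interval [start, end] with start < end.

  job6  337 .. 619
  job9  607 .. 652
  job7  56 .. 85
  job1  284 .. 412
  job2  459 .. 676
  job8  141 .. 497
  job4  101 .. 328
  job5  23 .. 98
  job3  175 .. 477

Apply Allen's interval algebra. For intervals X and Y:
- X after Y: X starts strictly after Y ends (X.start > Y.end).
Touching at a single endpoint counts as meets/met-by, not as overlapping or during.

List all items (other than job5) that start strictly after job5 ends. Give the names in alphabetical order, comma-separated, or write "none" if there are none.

Target job5 = [23, 98].
job1 [284, 412] → after → yes.
job2 [459, 676] → after → yes.
job3 [175, 477] → after → yes.
job4 [101, 328] → after → yes.
job6 [337, 619] → after → yes.
job7 [56, 85] → during → no.
job8 [141, 497] → after → yes.
job9 [607, 652] → after → yes.
Result: job1, job2, job3, job4, job6, job8, job9.

job1, job2, job3, job4, job6, job8, job9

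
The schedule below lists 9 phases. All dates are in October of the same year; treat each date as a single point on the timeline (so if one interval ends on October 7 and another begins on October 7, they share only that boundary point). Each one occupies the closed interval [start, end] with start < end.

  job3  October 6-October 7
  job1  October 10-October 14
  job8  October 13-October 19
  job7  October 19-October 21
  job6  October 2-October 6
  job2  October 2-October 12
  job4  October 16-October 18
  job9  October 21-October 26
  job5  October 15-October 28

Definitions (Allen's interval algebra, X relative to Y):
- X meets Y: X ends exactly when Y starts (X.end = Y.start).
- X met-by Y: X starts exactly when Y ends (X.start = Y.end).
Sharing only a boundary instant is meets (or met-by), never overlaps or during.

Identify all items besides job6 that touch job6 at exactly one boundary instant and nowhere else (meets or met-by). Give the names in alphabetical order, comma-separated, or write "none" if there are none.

Target job6 = [October 2, October 6].
job1 [October 10, October 14] → after → no.
job2 [October 2, October 12] → started-by → no.
job3 [October 6, October 7] → met-by → yes.
job4 [October 16, October 18] → after → no.
job5 [October 15, October 28] → after → no.
job7 [October 19, October 21] → after → no.
job8 [October 13, October 19] → after → no.
job9 [October 21, October 26] → after → no.
Result: job3.

job3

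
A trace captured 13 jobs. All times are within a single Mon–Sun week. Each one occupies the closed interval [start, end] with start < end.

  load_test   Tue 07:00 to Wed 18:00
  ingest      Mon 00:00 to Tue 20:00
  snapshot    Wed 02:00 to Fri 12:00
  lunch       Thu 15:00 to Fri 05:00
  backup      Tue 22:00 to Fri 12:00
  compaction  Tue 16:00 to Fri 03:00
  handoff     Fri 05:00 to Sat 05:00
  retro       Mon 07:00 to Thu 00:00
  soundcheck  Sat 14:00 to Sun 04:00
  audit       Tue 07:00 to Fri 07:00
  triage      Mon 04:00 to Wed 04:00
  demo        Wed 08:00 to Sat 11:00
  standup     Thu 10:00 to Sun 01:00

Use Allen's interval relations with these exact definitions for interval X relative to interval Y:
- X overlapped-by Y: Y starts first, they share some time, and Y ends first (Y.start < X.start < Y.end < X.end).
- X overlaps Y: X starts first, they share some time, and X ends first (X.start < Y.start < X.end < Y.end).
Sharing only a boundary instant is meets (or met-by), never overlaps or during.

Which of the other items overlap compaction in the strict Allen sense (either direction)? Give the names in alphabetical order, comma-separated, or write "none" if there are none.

backup, demo, ingest, load_test, lunch, retro, snapshot, standup, triage

Target compaction = [Tue 16:00, Fri 03:00].
audit [Tue 07:00, Fri 07:00] → contains → no.
backup [Tue 22:00, Fri 12:00] → overlapped-by → yes.
demo [Wed 08:00, Sat 11:00] → overlapped-by → yes.
handoff [Fri 05:00, Sat 05:00] → after → no.
ingest [Mon 00:00, Tue 20:00] → overlaps → yes.
load_test [Tue 07:00, Wed 18:00] → overlaps → yes.
lunch [Thu 15:00, Fri 05:00] → overlapped-by → yes.
retro [Mon 07:00, Thu 00:00] → overlaps → yes.
snapshot [Wed 02:00, Fri 12:00] → overlapped-by → yes.
soundcheck [Sat 14:00, Sun 04:00] → after → no.
standup [Thu 10:00, Sun 01:00] → overlapped-by → yes.
triage [Mon 04:00, Wed 04:00] → overlaps → yes.
Result: backup, demo, ingest, load_test, lunch, retro, snapshot, standup, triage.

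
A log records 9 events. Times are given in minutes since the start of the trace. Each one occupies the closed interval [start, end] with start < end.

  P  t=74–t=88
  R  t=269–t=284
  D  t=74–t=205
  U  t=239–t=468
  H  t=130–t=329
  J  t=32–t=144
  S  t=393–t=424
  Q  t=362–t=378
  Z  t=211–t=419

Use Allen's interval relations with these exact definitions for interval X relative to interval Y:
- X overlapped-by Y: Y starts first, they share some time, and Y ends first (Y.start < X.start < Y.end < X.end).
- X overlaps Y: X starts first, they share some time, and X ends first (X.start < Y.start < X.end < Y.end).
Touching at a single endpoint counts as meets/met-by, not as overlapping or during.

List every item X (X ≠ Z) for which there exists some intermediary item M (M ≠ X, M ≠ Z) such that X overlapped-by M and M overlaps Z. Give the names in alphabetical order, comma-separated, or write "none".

U

Target Z = [t=211, t=419].
Intermediaries M with M overlaps Z: H.
Via H — items with X overlapped-by H: U.
Union: U.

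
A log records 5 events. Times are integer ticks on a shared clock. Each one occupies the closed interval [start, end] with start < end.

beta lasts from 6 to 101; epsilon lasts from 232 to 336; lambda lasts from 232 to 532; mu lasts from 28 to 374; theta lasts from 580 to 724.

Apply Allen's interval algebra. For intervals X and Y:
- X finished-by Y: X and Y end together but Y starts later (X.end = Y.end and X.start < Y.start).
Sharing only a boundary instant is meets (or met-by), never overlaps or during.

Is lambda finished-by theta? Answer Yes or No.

No

lambda = [232, 532], theta = [580, 724].
Actual relation of lambda to theta: before.
Asked whether 'finished-by' holds → No.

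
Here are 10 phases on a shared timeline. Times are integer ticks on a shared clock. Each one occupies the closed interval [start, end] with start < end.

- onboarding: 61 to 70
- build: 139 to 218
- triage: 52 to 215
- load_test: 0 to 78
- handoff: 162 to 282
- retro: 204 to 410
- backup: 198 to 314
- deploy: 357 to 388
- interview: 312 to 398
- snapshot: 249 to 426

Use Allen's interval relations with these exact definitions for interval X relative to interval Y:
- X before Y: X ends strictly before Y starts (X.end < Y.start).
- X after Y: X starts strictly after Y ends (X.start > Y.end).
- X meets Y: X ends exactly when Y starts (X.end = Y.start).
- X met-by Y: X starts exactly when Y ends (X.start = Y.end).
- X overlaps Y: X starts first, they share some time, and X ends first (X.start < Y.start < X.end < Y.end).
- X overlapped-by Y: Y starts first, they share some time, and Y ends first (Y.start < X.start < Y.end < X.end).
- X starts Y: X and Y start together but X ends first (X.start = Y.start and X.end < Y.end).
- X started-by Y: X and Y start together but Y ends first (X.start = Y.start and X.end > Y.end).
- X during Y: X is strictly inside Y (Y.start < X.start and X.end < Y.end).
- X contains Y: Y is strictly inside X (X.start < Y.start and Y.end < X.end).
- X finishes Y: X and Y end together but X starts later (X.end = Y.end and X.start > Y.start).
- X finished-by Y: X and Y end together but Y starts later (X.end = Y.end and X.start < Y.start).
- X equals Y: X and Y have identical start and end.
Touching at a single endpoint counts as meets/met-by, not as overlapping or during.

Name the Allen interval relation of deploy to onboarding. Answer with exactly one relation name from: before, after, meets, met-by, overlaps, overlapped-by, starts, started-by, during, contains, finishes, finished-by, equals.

after

deploy = [357, 388]; onboarding = [61, 70].
Compare endpoints: deploy.start > onboarding.start, deploy.start > onboarding.end, deploy.end > onboarding.start, deploy.end > onboarding.end.
That pattern is 'after'.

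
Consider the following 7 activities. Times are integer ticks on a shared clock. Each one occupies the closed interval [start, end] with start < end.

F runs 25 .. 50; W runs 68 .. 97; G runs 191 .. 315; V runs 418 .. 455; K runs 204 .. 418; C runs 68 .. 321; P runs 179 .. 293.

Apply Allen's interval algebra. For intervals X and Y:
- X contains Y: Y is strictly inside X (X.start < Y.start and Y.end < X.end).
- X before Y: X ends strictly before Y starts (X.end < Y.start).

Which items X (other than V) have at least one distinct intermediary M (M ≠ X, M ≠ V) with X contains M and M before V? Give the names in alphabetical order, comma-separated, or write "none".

Target V = [418, 455].
Intermediaries M with M before V: C, F, G, P, W.
Via C — items with X contains C: none.
Via F — items with X contains F: none.
Via G — items with X contains G: C.
Via P — items with X contains P: C.
Via W — items with X contains W: none.
Union: C.

C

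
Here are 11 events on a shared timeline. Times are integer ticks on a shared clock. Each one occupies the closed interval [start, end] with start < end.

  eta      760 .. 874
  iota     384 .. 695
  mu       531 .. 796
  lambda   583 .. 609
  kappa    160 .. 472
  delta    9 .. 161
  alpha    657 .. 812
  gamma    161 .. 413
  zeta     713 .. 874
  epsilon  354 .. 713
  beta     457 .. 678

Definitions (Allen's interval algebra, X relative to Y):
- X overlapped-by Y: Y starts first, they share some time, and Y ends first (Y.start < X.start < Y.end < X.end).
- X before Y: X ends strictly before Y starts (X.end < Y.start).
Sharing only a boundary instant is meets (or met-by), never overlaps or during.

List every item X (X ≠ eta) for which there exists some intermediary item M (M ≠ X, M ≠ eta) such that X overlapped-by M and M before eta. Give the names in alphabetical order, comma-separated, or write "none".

Target eta = [760, 874].
Intermediaries M with M before eta: beta, delta, epsilon, gamma, iota, kappa, lambda.
Via beta — items with X overlapped-by beta: alpha, mu.
Via delta — items with X overlapped-by delta: kappa.
Via epsilon — items with X overlapped-by epsilon: alpha, mu.
Via gamma — items with X overlapped-by gamma: epsilon, iota.
Via iota — items with X overlapped-by iota: alpha, mu.
Via kappa — items with X overlapped-by kappa: beta, epsilon, iota.
Via lambda — items with X overlapped-by lambda: none.
Union: alpha, beta, epsilon, iota, kappa, mu.

alpha, beta, epsilon, iota, kappa, mu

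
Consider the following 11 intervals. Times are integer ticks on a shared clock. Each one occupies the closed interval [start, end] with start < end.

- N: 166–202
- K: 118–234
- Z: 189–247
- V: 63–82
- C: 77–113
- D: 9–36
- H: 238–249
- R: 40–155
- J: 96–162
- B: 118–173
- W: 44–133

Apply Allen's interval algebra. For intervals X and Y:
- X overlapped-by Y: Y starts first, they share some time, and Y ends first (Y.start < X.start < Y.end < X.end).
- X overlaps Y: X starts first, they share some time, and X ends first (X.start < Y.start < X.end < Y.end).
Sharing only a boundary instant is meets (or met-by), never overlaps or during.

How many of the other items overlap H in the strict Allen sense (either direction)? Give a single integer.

Target H = [238, 249].
B [118, 173] → before → no.
C [77, 113] → before → no.
D [9, 36] → before → no.
J [96, 162] → before → no.
K [118, 234] → before → no.
N [166, 202] → before → no.
R [40, 155] → before → no.
V [63, 82] → before → no.
W [44, 133] → before → no.
Z [189, 247] → overlaps → counts.
Total: 1.

1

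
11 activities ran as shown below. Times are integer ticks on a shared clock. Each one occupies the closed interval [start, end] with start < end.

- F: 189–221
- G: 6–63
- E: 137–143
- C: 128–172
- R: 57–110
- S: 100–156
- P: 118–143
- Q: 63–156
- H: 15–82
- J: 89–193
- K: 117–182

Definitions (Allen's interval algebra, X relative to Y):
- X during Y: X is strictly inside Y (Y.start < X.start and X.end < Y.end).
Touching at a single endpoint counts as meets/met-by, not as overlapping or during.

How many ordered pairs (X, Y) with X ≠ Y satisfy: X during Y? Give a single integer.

13

Checking all 110 ordered pairs for relation 'during'; matching pairs in alphabetical order:
(C, J): C during J ✓
(C, K): C during K ✓
(E, C): E during C ✓
(E, J): E during J ✓
(E, K): E during K ✓
(E, Q): E during Q ✓
(E, S): E during S ✓
(K, J): K during J ✓
(P, J): P during J ✓
(P, K): P during K ✓
(P, Q): P during Q ✓
(P, S): P during S ✓
(S, J): S during J ✓
Count: 13.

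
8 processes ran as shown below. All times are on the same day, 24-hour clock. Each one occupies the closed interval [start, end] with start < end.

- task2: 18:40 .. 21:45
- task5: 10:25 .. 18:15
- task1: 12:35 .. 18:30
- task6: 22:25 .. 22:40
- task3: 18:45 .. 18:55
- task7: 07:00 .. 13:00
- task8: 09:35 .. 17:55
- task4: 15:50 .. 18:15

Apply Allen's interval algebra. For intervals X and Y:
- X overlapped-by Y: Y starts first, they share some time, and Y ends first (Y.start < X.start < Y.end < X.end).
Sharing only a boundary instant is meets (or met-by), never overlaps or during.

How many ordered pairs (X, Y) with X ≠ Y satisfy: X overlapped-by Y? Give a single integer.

7

Checking all 56 ordered pairs for relation 'overlapped-by'; matching pairs in alphabetical order:
(task1, task5): task1 overlapped-by task5 ✓
(task1, task7): task1 overlapped-by task7 ✓
(task1, task8): task1 overlapped-by task8 ✓
(task4, task8): task4 overlapped-by task8 ✓
(task5, task7): task5 overlapped-by task7 ✓
(task5, task8): task5 overlapped-by task8 ✓
(task8, task7): task8 overlapped-by task7 ✓
Count: 7.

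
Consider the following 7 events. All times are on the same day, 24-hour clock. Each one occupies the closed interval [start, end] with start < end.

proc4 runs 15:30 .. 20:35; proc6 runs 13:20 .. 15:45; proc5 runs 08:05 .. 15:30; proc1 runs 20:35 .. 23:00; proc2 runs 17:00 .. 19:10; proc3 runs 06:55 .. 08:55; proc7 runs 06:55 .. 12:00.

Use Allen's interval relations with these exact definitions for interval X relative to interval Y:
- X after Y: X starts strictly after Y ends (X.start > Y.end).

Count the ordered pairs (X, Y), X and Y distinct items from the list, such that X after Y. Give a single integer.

13

Checking all 42 ordered pairs for relation 'after'; matching pairs in alphabetical order:
(proc1, proc2): proc1 after proc2 ✓
(proc1, proc3): proc1 after proc3 ✓
(proc1, proc5): proc1 after proc5 ✓
(proc1, proc6): proc1 after proc6 ✓
(proc1, proc7): proc1 after proc7 ✓
(proc2, proc3): proc2 after proc3 ✓
(proc2, proc5): proc2 after proc5 ✓
(proc2, proc6): proc2 after proc6 ✓
(proc2, proc7): proc2 after proc7 ✓
(proc4, proc3): proc4 after proc3 ✓
(proc4, proc7): proc4 after proc7 ✓
(proc6, proc3): proc6 after proc3 ✓
(proc6, proc7): proc6 after proc7 ✓
Count: 13.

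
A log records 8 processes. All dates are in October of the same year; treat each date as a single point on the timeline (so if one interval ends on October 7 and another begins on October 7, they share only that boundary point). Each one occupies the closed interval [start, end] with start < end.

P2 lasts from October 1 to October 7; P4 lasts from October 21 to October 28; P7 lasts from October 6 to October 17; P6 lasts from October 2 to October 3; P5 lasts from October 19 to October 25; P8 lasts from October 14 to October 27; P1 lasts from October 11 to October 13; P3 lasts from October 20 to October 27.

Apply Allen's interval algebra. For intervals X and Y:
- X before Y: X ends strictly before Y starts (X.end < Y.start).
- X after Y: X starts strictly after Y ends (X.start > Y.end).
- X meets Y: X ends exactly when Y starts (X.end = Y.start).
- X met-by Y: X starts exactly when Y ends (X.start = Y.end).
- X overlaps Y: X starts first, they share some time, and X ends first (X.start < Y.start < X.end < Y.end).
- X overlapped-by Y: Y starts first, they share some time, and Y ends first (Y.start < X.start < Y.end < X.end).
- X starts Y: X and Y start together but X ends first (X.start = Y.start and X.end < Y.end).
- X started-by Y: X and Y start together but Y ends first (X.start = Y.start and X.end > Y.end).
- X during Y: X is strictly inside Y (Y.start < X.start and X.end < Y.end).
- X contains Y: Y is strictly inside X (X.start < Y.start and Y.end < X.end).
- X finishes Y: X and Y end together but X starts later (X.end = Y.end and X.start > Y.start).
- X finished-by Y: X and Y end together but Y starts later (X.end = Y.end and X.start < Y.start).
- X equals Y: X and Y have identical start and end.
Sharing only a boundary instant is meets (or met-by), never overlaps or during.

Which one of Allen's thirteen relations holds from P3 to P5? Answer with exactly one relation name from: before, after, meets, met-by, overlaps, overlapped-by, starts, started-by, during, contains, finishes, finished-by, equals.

P3 = [October 20, October 27]; P5 = [October 19, October 25].
Compare endpoints: P3.start > P5.start, P3.start < P5.end, P3.end > P5.start, P3.end > P5.end.
That pattern is 'overlapped-by'.

overlapped-by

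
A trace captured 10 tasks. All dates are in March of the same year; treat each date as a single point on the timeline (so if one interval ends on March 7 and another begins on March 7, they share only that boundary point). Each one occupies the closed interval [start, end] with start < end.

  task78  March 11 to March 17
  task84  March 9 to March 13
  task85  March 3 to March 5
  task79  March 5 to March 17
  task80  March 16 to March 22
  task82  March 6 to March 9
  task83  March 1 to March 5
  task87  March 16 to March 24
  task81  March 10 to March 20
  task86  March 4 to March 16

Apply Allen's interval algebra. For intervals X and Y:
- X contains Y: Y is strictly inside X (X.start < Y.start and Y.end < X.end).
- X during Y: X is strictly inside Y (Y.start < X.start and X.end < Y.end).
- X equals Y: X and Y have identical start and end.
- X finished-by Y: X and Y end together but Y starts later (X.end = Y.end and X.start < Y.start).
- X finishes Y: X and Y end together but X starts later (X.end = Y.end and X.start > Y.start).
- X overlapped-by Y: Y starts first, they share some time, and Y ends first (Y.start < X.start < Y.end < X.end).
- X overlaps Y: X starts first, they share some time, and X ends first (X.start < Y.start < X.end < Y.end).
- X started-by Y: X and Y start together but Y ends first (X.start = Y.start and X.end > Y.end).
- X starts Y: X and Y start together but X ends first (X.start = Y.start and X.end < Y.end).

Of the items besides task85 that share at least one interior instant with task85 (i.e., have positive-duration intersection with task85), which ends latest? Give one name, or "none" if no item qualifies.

task86

Target task85 = [March 3, March 5].
task78 [March 11, March 17] → after → excluded.
task79 [March 5, March 17] → met-by → excluded.
task80 [March 16, March 22] → after → excluded.
task81 [March 10, March 20] → after → excluded.
task82 [March 6, March 9] → after → excluded.
task83 [March 1, March 5] → finished-by → candidate.
task84 [March 9, March 13] → after → excluded.
task86 [March 4, March 16] → overlapped-by → candidate.
task87 [March 16, March 24] → after → excluded.
Among candidates, latest end is March 16 → task86.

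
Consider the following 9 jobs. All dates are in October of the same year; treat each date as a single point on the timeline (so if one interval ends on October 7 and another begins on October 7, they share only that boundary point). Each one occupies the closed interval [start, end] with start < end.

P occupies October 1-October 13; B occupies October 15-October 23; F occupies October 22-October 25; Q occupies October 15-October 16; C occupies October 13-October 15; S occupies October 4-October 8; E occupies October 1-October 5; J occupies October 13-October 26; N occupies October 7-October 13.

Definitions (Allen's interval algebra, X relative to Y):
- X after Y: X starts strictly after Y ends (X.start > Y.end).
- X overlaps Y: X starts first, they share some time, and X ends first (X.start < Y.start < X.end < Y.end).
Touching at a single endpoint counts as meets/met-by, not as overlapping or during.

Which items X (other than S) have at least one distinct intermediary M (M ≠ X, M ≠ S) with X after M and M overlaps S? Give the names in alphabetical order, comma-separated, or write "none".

Target S = [October 4, October 8].
Intermediaries M with M overlaps S: E.
Via E — items with X after E: B, C, F, J, N, Q.
Union: B, C, F, J, N, Q.

B, C, F, J, N, Q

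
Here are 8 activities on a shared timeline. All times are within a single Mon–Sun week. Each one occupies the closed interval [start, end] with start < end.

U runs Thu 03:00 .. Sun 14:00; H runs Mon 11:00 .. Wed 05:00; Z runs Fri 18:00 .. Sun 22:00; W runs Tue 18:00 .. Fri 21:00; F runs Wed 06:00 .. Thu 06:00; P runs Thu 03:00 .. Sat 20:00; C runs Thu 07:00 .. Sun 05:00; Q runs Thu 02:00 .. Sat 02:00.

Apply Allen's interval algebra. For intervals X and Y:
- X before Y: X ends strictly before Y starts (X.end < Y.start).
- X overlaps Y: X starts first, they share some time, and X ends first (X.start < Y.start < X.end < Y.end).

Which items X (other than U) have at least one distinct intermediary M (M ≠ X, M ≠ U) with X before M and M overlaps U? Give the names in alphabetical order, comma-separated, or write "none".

Target U = [Thu 03:00, Sun 14:00].
Intermediaries M with M overlaps U: F, Q, W.
Via F — items with X before F: H.
Via Q — items with X before Q: H.
Via W — items with X before W: none.
Union: H.

H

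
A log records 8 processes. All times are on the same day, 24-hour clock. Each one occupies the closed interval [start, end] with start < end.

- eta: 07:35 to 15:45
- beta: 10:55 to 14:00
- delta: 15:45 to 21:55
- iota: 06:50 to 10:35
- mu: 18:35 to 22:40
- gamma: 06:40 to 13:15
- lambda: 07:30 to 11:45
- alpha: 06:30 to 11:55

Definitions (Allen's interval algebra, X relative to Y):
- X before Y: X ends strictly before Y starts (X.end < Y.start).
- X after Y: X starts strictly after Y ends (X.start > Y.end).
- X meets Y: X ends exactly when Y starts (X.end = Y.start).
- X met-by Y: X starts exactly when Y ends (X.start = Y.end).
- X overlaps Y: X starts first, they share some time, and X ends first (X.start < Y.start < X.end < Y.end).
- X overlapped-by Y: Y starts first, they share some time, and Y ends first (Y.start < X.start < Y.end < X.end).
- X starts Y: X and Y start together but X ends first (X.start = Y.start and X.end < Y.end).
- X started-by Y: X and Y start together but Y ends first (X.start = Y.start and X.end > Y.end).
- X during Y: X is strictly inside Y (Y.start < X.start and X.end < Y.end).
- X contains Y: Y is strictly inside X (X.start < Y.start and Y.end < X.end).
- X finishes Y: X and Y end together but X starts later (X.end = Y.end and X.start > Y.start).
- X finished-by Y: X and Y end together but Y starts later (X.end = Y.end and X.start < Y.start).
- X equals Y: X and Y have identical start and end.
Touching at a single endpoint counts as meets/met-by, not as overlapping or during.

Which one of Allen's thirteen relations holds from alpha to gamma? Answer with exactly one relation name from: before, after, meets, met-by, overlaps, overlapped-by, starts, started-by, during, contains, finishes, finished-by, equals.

alpha = [06:30, 11:55]; gamma = [06:40, 13:15].
Compare endpoints: alpha.start < gamma.start, alpha.start < gamma.end, alpha.end > gamma.start, alpha.end < gamma.end.
That pattern is 'overlaps'.

overlaps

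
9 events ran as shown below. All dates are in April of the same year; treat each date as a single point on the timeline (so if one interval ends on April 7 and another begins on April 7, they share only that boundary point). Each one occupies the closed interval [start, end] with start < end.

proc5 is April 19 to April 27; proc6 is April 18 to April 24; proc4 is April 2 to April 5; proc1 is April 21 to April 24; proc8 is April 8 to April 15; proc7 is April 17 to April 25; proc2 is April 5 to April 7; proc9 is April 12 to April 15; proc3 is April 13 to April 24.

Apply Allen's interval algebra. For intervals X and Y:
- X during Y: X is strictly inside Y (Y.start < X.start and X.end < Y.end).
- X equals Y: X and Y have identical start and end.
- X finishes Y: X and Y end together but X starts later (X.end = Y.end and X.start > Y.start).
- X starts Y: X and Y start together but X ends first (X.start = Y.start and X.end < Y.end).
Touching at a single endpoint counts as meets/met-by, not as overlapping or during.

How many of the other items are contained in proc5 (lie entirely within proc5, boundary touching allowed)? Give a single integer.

Target proc5 = [April 19, April 27].
proc1 [April 21, April 24] → during → counts.
proc2 [April 5, April 7] → before → no.
proc3 [April 13, April 24] → overlaps → no.
proc4 [April 2, April 5] → before → no.
proc6 [April 18, April 24] → overlaps → no.
proc7 [April 17, April 25] → overlaps → no.
proc8 [April 8, April 15] → before → no.
proc9 [April 12, April 15] → before → no.
Total: 1.

1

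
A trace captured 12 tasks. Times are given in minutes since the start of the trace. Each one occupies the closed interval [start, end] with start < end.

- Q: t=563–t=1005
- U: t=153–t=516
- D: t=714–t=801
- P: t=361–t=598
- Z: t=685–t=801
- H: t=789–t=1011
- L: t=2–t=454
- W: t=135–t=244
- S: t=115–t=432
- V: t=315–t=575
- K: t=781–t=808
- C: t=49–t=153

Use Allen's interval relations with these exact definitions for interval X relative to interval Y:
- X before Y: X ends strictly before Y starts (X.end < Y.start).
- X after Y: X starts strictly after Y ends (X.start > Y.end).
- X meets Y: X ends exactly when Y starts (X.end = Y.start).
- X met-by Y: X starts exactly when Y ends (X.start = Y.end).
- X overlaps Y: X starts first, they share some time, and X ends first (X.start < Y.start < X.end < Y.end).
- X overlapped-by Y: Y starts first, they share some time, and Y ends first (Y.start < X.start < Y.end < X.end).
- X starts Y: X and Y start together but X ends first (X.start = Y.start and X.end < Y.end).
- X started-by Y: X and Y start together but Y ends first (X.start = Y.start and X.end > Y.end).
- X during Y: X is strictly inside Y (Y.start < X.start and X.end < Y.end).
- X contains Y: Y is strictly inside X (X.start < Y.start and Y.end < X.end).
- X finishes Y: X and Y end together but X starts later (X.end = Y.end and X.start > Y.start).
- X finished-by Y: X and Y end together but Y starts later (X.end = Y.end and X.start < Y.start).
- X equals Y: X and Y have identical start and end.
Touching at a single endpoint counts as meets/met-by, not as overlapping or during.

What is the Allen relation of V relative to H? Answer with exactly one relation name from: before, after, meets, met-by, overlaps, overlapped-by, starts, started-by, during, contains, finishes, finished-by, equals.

V = [t=315, t=575]; H = [t=789, t=1011].
Compare endpoints: V.start < H.start, V.start < H.end, V.end < H.start, V.end < H.end.
That pattern is 'before'.

before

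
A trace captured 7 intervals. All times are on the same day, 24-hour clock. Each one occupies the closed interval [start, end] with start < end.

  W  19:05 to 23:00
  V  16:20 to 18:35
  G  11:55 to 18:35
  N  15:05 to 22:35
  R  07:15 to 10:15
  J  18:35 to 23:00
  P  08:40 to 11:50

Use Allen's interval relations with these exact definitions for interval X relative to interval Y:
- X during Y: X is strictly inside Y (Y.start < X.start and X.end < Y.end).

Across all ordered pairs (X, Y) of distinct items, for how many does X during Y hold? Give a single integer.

Checking all 42 ordered pairs for relation 'during'; matching pairs in alphabetical order:
(V, N): V during N ✓
Count: 1.

1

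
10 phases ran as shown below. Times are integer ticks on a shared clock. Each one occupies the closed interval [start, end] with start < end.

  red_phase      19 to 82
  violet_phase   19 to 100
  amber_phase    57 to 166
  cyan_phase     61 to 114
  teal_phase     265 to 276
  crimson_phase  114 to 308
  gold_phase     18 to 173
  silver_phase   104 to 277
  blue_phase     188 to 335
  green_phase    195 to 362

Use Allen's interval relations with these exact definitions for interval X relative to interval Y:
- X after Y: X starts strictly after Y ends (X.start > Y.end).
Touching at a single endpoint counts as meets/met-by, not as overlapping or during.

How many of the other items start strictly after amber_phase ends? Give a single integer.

3

Target amber_phase = [57, 166].
blue_phase [188, 335] → after → counts.
crimson_phase [114, 308] → overlapped-by → no.
cyan_phase [61, 114] → during → no.
gold_phase [18, 173] → contains → no.
green_phase [195, 362] → after → counts.
red_phase [19, 82] → overlaps → no.
silver_phase [104, 277] → overlapped-by → no.
teal_phase [265, 276] → after → counts.
violet_phase [19, 100] → overlaps → no.
Total: 3.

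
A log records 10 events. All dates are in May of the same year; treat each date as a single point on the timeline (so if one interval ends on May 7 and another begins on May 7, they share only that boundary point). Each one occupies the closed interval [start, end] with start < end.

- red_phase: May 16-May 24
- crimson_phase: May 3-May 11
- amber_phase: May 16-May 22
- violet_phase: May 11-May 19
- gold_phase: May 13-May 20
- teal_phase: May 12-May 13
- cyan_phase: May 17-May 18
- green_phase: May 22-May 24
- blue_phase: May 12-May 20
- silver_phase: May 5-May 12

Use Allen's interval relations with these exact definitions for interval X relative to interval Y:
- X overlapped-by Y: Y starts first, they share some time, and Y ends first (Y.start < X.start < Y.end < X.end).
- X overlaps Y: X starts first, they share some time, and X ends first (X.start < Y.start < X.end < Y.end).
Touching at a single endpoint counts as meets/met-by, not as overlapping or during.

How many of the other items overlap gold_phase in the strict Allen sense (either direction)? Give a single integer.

3

Target gold_phase = [May 13, May 20].
amber_phase [May 16, May 22] → overlapped-by → counts.
blue_phase [May 12, May 20] → finished-by → no.
crimson_phase [May 3, May 11] → before → no.
cyan_phase [May 17, May 18] → during → no.
green_phase [May 22, May 24] → after → no.
red_phase [May 16, May 24] → overlapped-by → counts.
silver_phase [May 5, May 12] → before → no.
teal_phase [May 12, May 13] → meets → no.
violet_phase [May 11, May 19] → overlaps → counts.
Total: 3.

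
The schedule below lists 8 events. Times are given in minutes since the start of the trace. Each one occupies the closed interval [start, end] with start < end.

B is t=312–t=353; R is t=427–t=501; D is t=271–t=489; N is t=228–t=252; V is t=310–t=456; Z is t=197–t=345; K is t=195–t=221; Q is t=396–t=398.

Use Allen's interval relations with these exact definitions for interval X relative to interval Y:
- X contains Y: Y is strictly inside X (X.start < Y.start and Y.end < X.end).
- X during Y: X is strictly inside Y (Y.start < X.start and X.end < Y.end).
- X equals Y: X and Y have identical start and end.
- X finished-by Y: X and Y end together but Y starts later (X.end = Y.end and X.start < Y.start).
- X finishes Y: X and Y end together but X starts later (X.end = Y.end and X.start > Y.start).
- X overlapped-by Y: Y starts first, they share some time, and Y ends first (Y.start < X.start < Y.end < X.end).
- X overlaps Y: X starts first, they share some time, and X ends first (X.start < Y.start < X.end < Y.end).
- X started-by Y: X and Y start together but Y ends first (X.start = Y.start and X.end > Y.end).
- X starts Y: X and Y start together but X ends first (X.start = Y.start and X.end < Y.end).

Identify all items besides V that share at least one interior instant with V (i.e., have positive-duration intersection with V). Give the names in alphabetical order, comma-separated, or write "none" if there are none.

Target V = [t=310, t=456].
B [t=312, t=353] → during → yes.
D [t=271, t=489] → contains → yes.
K [t=195, t=221] → before → no.
N [t=228, t=252] → before → no.
Q [t=396, t=398] → during → yes.
R [t=427, t=501] → overlapped-by → yes.
Z [t=197, t=345] → overlaps → yes.
Result: B, D, Q, R, Z.

B, D, Q, R, Z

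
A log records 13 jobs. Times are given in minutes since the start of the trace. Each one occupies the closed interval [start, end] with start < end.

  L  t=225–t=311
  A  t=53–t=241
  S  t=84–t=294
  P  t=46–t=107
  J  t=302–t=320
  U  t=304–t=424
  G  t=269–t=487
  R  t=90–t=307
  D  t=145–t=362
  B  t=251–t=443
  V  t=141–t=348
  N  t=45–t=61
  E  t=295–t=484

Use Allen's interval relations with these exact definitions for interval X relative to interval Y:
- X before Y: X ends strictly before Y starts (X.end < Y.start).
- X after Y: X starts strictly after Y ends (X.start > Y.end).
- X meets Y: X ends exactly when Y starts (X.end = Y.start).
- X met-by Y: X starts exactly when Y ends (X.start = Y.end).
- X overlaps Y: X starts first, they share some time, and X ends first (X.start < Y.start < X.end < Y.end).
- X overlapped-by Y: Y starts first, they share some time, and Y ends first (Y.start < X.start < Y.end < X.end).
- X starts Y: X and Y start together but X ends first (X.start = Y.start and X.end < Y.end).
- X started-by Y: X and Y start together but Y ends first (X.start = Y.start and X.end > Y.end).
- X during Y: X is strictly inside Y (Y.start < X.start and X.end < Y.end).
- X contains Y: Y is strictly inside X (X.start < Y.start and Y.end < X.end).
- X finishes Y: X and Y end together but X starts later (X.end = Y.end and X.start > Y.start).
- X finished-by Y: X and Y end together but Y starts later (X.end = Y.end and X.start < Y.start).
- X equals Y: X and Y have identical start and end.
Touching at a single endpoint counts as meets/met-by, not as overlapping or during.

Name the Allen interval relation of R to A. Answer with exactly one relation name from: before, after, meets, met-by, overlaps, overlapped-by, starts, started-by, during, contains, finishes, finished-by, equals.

R = [t=90, t=307]; A = [t=53, t=241].
Compare endpoints: R.start > A.start, R.start < A.end, R.end > A.start, R.end > A.end.
That pattern is 'overlapped-by'.

overlapped-by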